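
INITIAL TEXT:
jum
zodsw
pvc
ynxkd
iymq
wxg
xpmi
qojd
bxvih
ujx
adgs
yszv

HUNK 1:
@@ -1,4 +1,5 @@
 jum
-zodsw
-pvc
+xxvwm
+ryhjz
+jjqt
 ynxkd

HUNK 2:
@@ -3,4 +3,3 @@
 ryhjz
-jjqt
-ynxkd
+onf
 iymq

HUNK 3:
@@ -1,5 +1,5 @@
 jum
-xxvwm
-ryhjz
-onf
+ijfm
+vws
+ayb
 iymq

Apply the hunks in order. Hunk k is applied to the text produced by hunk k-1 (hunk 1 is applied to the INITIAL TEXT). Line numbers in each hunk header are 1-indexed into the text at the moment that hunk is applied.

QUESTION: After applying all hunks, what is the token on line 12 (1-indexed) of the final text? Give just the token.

Hunk 1: at line 1 remove [zodsw,pvc] add [xxvwm,ryhjz,jjqt] -> 13 lines: jum xxvwm ryhjz jjqt ynxkd iymq wxg xpmi qojd bxvih ujx adgs yszv
Hunk 2: at line 3 remove [jjqt,ynxkd] add [onf] -> 12 lines: jum xxvwm ryhjz onf iymq wxg xpmi qojd bxvih ujx adgs yszv
Hunk 3: at line 1 remove [xxvwm,ryhjz,onf] add [ijfm,vws,ayb] -> 12 lines: jum ijfm vws ayb iymq wxg xpmi qojd bxvih ujx adgs yszv
Final line 12: yszv

Answer: yszv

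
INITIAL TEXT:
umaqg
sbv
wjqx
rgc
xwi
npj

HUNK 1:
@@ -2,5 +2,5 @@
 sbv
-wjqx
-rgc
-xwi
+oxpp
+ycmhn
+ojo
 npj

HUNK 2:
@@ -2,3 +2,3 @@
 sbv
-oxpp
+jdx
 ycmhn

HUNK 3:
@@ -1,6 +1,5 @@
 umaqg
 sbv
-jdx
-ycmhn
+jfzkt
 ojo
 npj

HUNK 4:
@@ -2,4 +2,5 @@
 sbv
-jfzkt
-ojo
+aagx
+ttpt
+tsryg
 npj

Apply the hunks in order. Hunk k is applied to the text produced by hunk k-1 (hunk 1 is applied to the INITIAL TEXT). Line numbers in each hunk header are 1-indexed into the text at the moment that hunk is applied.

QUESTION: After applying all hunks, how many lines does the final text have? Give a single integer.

Hunk 1: at line 2 remove [wjqx,rgc,xwi] add [oxpp,ycmhn,ojo] -> 6 lines: umaqg sbv oxpp ycmhn ojo npj
Hunk 2: at line 2 remove [oxpp] add [jdx] -> 6 lines: umaqg sbv jdx ycmhn ojo npj
Hunk 3: at line 1 remove [jdx,ycmhn] add [jfzkt] -> 5 lines: umaqg sbv jfzkt ojo npj
Hunk 4: at line 2 remove [jfzkt,ojo] add [aagx,ttpt,tsryg] -> 6 lines: umaqg sbv aagx ttpt tsryg npj
Final line count: 6

Answer: 6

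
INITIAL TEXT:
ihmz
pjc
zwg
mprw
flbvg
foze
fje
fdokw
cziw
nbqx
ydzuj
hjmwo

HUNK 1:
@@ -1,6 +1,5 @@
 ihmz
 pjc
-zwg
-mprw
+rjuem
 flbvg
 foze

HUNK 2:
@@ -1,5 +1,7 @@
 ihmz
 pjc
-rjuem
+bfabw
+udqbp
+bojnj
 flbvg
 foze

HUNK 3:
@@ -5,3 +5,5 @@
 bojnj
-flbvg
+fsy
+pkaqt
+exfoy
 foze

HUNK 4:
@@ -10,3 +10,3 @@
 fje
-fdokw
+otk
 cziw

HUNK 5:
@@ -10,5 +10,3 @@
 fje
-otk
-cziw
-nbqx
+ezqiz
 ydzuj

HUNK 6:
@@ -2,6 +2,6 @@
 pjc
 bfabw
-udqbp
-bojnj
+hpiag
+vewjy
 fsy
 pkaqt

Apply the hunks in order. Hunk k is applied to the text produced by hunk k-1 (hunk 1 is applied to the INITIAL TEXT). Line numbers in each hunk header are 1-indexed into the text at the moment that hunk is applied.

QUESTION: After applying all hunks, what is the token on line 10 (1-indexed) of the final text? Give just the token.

Hunk 1: at line 1 remove [zwg,mprw] add [rjuem] -> 11 lines: ihmz pjc rjuem flbvg foze fje fdokw cziw nbqx ydzuj hjmwo
Hunk 2: at line 1 remove [rjuem] add [bfabw,udqbp,bojnj] -> 13 lines: ihmz pjc bfabw udqbp bojnj flbvg foze fje fdokw cziw nbqx ydzuj hjmwo
Hunk 3: at line 5 remove [flbvg] add [fsy,pkaqt,exfoy] -> 15 lines: ihmz pjc bfabw udqbp bojnj fsy pkaqt exfoy foze fje fdokw cziw nbqx ydzuj hjmwo
Hunk 4: at line 10 remove [fdokw] add [otk] -> 15 lines: ihmz pjc bfabw udqbp bojnj fsy pkaqt exfoy foze fje otk cziw nbqx ydzuj hjmwo
Hunk 5: at line 10 remove [otk,cziw,nbqx] add [ezqiz] -> 13 lines: ihmz pjc bfabw udqbp bojnj fsy pkaqt exfoy foze fje ezqiz ydzuj hjmwo
Hunk 6: at line 2 remove [udqbp,bojnj] add [hpiag,vewjy] -> 13 lines: ihmz pjc bfabw hpiag vewjy fsy pkaqt exfoy foze fje ezqiz ydzuj hjmwo
Final line 10: fje

Answer: fje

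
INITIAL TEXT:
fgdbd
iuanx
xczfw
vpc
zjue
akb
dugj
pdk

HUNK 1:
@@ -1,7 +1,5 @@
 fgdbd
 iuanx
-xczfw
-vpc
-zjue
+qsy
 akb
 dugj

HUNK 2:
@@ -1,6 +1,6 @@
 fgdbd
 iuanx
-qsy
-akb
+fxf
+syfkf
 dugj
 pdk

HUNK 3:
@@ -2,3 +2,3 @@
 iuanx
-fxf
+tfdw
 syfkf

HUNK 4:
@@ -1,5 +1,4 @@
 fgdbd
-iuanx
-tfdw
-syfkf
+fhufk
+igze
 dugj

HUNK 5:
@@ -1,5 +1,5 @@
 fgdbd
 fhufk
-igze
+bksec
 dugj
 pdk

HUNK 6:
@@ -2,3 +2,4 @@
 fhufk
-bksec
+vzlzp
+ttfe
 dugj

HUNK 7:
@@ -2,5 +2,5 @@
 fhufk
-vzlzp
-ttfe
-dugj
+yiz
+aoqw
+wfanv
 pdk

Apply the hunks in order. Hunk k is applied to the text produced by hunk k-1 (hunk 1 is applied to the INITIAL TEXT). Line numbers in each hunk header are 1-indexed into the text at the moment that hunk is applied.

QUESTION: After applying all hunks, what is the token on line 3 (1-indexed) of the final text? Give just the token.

Hunk 1: at line 1 remove [xczfw,vpc,zjue] add [qsy] -> 6 lines: fgdbd iuanx qsy akb dugj pdk
Hunk 2: at line 1 remove [qsy,akb] add [fxf,syfkf] -> 6 lines: fgdbd iuanx fxf syfkf dugj pdk
Hunk 3: at line 2 remove [fxf] add [tfdw] -> 6 lines: fgdbd iuanx tfdw syfkf dugj pdk
Hunk 4: at line 1 remove [iuanx,tfdw,syfkf] add [fhufk,igze] -> 5 lines: fgdbd fhufk igze dugj pdk
Hunk 5: at line 1 remove [igze] add [bksec] -> 5 lines: fgdbd fhufk bksec dugj pdk
Hunk 6: at line 2 remove [bksec] add [vzlzp,ttfe] -> 6 lines: fgdbd fhufk vzlzp ttfe dugj pdk
Hunk 7: at line 2 remove [vzlzp,ttfe,dugj] add [yiz,aoqw,wfanv] -> 6 lines: fgdbd fhufk yiz aoqw wfanv pdk
Final line 3: yiz

Answer: yiz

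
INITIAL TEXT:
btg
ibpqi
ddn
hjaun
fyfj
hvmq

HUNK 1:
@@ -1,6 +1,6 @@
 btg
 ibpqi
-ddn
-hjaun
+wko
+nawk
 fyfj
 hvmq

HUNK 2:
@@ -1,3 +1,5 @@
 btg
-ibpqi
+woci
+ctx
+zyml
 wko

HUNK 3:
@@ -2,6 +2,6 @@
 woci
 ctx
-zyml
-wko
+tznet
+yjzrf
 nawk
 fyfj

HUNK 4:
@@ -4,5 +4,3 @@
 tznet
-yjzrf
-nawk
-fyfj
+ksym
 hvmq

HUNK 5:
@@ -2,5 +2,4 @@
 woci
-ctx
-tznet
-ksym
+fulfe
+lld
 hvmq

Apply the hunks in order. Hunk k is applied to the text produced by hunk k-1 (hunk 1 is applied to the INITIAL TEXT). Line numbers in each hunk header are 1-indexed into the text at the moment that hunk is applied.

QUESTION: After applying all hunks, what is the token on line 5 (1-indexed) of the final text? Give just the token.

Answer: hvmq

Derivation:
Hunk 1: at line 1 remove [ddn,hjaun] add [wko,nawk] -> 6 lines: btg ibpqi wko nawk fyfj hvmq
Hunk 2: at line 1 remove [ibpqi] add [woci,ctx,zyml] -> 8 lines: btg woci ctx zyml wko nawk fyfj hvmq
Hunk 3: at line 2 remove [zyml,wko] add [tznet,yjzrf] -> 8 lines: btg woci ctx tznet yjzrf nawk fyfj hvmq
Hunk 4: at line 4 remove [yjzrf,nawk,fyfj] add [ksym] -> 6 lines: btg woci ctx tznet ksym hvmq
Hunk 5: at line 2 remove [ctx,tznet,ksym] add [fulfe,lld] -> 5 lines: btg woci fulfe lld hvmq
Final line 5: hvmq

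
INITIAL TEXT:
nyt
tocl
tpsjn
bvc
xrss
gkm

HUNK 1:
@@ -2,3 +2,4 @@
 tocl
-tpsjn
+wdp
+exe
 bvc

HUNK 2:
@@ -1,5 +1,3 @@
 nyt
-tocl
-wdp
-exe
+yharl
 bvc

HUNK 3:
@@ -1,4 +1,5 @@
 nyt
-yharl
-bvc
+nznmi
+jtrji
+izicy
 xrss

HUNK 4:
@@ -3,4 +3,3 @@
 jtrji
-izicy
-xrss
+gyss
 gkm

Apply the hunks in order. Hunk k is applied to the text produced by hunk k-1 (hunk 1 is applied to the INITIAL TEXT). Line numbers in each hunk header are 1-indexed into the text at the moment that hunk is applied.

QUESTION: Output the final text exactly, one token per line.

Hunk 1: at line 2 remove [tpsjn] add [wdp,exe] -> 7 lines: nyt tocl wdp exe bvc xrss gkm
Hunk 2: at line 1 remove [tocl,wdp,exe] add [yharl] -> 5 lines: nyt yharl bvc xrss gkm
Hunk 3: at line 1 remove [yharl,bvc] add [nznmi,jtrji,izicy] -> 6 lines: nyt nznmi jtrji izicy xrss gkm
Hunk 4: at line 3 remove [izicy,xrss] add [gyss] -> 5 lines: nyt nznmi jtrji gyss gkm

Answer: nyt
nznmi
jtrji
gyss
gkm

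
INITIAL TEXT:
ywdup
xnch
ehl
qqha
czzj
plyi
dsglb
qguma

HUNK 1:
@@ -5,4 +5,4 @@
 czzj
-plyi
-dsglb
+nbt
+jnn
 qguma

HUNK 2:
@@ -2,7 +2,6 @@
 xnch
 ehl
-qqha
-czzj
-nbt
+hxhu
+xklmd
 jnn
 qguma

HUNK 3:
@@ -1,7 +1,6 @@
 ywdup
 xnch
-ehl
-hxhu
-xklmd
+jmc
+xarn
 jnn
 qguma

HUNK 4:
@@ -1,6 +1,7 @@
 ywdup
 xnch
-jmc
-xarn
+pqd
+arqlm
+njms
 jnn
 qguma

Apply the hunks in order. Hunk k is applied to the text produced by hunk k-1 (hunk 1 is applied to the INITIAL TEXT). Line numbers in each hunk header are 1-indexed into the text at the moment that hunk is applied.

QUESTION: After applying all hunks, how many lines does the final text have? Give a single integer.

Hunk 1: at line 5 remove [plyi,dsglb] add [nbt,jnn] -> 8 lines: ywdup xnch ehl qqha czzj nbt jnn qguma
Hunk 2: at line 2 remove [qqha,czzj,nbt] add [hxhu,xklmd] -> 7 lines: ywdup xnch ehl hxhu xklmd jnn qguma
Hunk 3: at line 1 remove [ehl,hxhu,xklmd] add [jmc,xarn] -> 6 lines: ywdup xnch jmc xarn jnn qguma
Hunk 4: at line 1 remove [jmc,xarn] add [pqd,arqlm,njms] -> 7 lines: ywdup xnch pqd arqlm njms jnn qguma
Final line count: 7

Answer: 7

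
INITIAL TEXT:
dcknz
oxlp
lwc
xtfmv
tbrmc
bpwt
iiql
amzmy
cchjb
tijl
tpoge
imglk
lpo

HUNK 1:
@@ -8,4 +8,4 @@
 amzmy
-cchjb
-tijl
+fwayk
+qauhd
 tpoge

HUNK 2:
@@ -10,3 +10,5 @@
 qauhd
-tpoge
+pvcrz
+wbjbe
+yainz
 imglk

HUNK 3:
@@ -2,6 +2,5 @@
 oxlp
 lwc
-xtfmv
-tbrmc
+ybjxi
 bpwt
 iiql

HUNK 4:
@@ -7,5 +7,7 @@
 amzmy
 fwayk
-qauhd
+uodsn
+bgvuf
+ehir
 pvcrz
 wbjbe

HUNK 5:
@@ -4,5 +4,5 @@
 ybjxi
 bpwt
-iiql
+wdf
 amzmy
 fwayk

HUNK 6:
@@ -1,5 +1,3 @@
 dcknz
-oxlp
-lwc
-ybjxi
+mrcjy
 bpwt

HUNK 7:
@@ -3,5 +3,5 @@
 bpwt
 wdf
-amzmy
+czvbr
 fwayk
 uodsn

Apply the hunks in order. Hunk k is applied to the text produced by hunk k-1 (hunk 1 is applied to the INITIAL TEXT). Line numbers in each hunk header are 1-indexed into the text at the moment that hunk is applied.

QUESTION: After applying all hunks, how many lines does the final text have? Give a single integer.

Hunk 1: at line 8 remove [cchjb,tijl] add [fwayk,qauhd] -> 13 lines: dcknz oxlp lwc xtfmv tbrmc bpwt iiql amzmy fwayk qauhd tpoge imglk lpo
Hunk 2: at line 10 remove [tpoge] add [pvcrz,wbjbe,yainz] -> 15 lines: dcknz oxlp lwc xtfmv tbrmc bpwt iiql amzmy fwayk qauhd pvcrz wbjbe yainz imglk lpo
Hunk 3: at line 2 remove [xtfmv,tbrmc] add [ybjxi] -> 14 lines: dcknz oxlp lwc ybjxi bpwt iiql amzmy fwayk qauhd pvcrz wbjbe yainz imglk lpo
Hunk 4: at line 7 remove [qauhd] add [uodsn,bgvuf,ehir] -> 16 lines: dcknz oxlp lwc ybjxi bpwt iiql amzmy fwayk uodsn bgvuf ehir pvcrz wbjbe yainz imglk lpo
Hunk 5: at line 4 remove [iiql] add [wdf] -> 16 lines: dcknz oxlp lwc ybjxi bpwt wdf amzmy fwayk uodsn bgvuf ehir pvcrz wbjbe yainz imglk lpo
Hunk 6: at line 1 remove [oxlp,lwc,ybjxi] add [mrcjy] -> 14 lines: dcknz mrcjy bpwt wdf amzmy fwayk uodsn bgvuf ehir pvcrz wbjbe yainz imglk lpo
Hunk 7: at line 3 remove [amzmy] add [czvbr] -> 14 lines: dcknz mrcjy bpwt wdf czvbr fwayk uodsn bgvuf ehir pvcrz wbjbe yainz imglk lpo
Final line count: 14

Answer: 14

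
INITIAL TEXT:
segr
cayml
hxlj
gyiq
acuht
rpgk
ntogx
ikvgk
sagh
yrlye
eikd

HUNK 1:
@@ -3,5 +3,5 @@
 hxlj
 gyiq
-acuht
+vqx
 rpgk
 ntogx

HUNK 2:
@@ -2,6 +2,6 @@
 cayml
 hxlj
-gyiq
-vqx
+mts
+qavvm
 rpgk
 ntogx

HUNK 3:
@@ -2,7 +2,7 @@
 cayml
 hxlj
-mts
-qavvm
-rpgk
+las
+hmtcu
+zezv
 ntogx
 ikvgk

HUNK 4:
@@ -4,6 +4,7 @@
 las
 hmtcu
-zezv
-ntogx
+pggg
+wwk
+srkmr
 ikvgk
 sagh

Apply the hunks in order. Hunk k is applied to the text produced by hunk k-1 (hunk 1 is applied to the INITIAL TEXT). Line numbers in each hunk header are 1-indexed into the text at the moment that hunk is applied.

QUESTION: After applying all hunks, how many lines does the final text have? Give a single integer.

Answer: 12

Derivation:
Hunk 1: at line 3 remove [acuht] add [vqx] -> 11 lines: segr cayml hxlj gyiq vqx rpgk ntogx ikvgk sagh yrlye eikd
Hunk 2: at line 2 remove [gyiq,vqx] add [mts,qavvm] -> 11 lines: segr cayml hxlj mts qavvm rpgk ntogx ikvgk sagh yrlye eikd
Hunk 3: at line 2 remove [mts,qavvm,rpgk] add [las,hmtcu,zezv] -> 11 lines: segr cayml hxlj las hmtcu zezv ntogx ikvgk sagh yrlye eikd
Hunk 4: at line 4 remove [zezv,ntogx] add [pggg,wwk,srkmr] -> 12 lines: segr cayml hxlj las hmtcu pggg wwk srkmr ikvgk sagh yrlye eikd
Final line count: 12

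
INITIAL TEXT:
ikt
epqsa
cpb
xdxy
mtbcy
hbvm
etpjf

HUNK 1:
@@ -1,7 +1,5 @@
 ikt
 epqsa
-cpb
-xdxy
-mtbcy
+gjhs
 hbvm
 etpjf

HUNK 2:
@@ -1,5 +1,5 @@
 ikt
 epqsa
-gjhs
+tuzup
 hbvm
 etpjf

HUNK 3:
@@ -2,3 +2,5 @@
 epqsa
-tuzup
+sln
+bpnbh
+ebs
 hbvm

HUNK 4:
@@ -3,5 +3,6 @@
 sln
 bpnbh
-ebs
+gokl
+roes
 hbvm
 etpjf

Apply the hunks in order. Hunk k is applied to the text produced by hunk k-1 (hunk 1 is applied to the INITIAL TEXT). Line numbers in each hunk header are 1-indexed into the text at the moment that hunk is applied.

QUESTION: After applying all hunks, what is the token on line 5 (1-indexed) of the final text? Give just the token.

Answer: gokl

Derivation:
Hunk 1: at line 1 remove [cpb,xdxy,mtbcy] add [gjhs] -> 5 lines: ikt epqsa gjhs hbvm etpjf
Hunk 2: at line 1 remove [gjhs] add [tuzup] -> 5 lines: ikt epqsa tuzup hbvm etpjf
Hunk 3: at line 2 remove [tuzup] add [sln,bpnbh,ebs] -> 7 lines: ikt epqsa sln bpnbh ebs hbvm etpjf
Hunk 4: at line 3 remove [ebs] add [gokl,roes] -> 8 lines: ikt epqsa sln bpnbh gokl roes hbvm etpjf
Final line 5: gokl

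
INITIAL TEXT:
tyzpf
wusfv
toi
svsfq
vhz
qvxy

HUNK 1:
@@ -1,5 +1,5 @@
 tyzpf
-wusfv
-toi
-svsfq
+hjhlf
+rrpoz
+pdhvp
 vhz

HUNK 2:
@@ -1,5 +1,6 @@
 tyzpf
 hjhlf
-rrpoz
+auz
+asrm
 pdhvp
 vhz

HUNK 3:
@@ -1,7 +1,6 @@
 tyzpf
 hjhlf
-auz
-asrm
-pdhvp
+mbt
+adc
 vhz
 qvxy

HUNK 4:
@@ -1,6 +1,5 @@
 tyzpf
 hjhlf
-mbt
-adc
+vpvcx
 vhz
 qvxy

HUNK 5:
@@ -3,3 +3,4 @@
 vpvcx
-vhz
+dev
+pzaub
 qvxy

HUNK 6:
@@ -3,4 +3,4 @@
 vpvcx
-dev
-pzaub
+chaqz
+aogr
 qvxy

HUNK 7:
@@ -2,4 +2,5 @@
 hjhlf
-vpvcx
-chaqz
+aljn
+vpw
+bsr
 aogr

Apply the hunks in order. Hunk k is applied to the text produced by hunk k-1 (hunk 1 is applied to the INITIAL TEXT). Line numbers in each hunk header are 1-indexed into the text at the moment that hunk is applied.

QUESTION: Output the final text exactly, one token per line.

Hunk 1: at line 1 remove [wusfv,toi,svsfq] add [hjhlf,rrpoz,pdhvp] -> 6 lines: tyzpf hjhlf rrpoz pdhvp vhz qvxy
Hunk 2: at line 1 remove [rrpoz] add [auz,asrm] -> 7 lines: tyzpf hjhlf auz asrm pdhvp vhz qvxy
Hunk 3: at line 1 remove [auz,asrm,pdhvp] add [mbt,adc] -> 6 lines: tyzpf hjhlf mbt adc vhz qvxy
Hunk 4: at line 1 remove [mbt,adc] add [vpvcx] -> 5 lines: tyzpf hjhlf vpvcx vhz qvxy
Hunk 5: at line 3 remove [vhz] add [dev,pzaub] -> 6 lines: tyzpf hjhlf vpvcx dev pzaub qvxy
Hunk 6: at line 3 remove [dev,pzaub] add [chaqz,aogr] -> 6 lines: tyzpf hjhlf vpvcx chaqz aogr qvxy
Hunk 7: at line 2 remove [vpvcx,chaqz] add [aljn,vpw,bsr] -> 7 lines: tyzpf hjhlf aljn vpw bsr aogr qvxy

Answer: tyzpf
hjhlf
aljn
vpw
bsr
aogr
qvxy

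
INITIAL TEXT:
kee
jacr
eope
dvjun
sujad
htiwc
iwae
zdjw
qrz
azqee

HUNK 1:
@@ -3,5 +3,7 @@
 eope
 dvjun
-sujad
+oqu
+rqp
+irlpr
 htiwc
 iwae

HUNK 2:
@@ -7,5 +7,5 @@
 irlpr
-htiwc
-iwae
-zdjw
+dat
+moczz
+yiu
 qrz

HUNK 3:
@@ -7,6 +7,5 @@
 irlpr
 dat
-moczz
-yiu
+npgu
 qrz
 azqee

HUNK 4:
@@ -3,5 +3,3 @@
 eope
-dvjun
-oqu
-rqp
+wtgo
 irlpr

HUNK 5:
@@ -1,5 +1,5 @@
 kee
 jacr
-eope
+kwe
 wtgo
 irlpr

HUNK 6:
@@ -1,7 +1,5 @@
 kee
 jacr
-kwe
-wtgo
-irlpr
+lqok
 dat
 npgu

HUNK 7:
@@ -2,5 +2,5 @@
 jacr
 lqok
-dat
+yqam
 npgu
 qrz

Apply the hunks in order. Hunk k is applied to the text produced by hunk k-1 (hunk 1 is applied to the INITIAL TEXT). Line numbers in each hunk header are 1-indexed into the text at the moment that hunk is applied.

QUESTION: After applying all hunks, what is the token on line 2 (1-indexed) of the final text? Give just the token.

Answer: jacr

Derivation:
Hunk 1: at line 3 remove [sujad] add [oqu,rqp,irlpr] -> 12 lines: kee jacr eope dvjun oqu rqp irlpr htiwc iwae zdjw qrz azqee
Hunk 2: at line 7 remove [htiwc,iwae,zdjw] add [dat,moczz,yiu] -> 12 lines: kee jacr eope dvjun oqu rqp irlpr dat moczz yiu qrz azqee
Hunk 3: at line 7 remove [moczz,yiu] add [npgu] -> 11 lines: kee jacr eope dvjun oqu rqp irlpr dat npgu qrz azqee
Hunk 4: at line 3 remove [dvjun,oqu,rqp] add [wtgo] -> 9 lines: kee jacr eope wtgo irlpr dat npgu qrz azqee
Hunk 5: at line 1 remove [eope] add [kwe] -> 9 lines: kee jacr kwe wtgo irlpr dat npgu qrz azqee
Hunk 6: at line 1 remove [kwe,wtgo,irlpr] add [lqok] -> 7 lines: kee jacr lqok dat npgu qrz azqee
Hunk 7: at line 2 remove [dat] add [yqam] -> 7 lines: kee jacr lqok yqam npgu qrz azqee
Final line 2: jacr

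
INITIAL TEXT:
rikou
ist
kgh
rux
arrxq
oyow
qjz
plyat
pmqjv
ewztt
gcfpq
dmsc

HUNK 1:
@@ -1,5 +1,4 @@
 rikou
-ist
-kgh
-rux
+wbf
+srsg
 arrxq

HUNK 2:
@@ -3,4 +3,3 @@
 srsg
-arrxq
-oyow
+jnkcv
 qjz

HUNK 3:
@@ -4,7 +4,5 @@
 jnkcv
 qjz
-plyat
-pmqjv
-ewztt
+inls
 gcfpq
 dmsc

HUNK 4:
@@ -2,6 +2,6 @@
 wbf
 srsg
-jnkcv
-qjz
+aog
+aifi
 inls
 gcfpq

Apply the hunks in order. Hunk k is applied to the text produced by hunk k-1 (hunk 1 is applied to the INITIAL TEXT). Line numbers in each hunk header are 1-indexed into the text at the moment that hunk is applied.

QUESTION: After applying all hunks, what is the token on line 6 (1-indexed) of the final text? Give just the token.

Hunk 1: at line 1 remove [ist,kgh,rux] add [wbf,srsg] -> 11 lines: rikou wbf srsg arrxq oyow qjz plyat pmqjv ewztt gcfpq dmsc
Hunk 2: at line 3 remove [arrxq,oyow] add [jnkcv] -> 10 lines: rikou wbf srsg jnkcv qjz plyat pmqjv ewztt gcfpq dmsc
Hunk 3: at line 4 remove [plyat,pmqjv,ewztt] add [inls] -> 8 lines: rikou wbf srsg jnkcv qjz inls gcfpq dmsc
Hunk 4: at line 2 remove [jnkcv,qjz] add [aog,aifi] -> 8 lines: rikou wbf srsg aog aifi inls gcfpq dmsc
Final line 6: inls

Answer: inls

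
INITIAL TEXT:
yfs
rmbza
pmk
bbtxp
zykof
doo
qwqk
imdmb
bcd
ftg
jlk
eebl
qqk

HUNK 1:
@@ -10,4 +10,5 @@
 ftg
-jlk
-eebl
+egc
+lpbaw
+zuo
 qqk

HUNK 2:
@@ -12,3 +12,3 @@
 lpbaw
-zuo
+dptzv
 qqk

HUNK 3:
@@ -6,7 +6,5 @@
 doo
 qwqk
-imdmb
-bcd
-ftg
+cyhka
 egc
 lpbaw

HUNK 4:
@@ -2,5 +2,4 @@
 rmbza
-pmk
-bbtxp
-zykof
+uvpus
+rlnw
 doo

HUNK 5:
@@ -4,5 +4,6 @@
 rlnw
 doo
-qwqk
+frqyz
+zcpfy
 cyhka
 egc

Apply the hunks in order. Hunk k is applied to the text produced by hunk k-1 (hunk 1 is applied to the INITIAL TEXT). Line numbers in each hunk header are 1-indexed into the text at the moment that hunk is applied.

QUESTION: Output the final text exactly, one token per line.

Hunk 1: at line 10 remove [jlk,eebl] add [egc,lpbaw,zuo] -> 14 lines: yfs rmbza pmk bbtxp zykof doo qwqk imdmb bcd ftg egc lpbaw zuo qqk
Hunk 2: at line 12 remove [zuo] add [dptzv] -> 14 lines: yfs rmbza pmk bbtxp zykof doo qwqk imdmb bcd ftg egc lpbaw dptzv qqk
Hunk 3: at line 6 remove [imdmb,bcd,ftg] add [cyhka] -> 12 lines: yfs rmbza pmk bbtxp zykof doo qwqk cyhka egc lpbaw dptzv qqk
Hunk 4: at line 2 remove [pmk,bbtxp,zykof] add [uvpus,rlnw] -> 11 lines: yfs rmbza uvpus rlnw doo qwqk cyhka egc lpbaw dptzv qqk
Hunk 5: at line 4 remove [qwqk] add [frqyz,zcpfy] -> 12 lines: yfs rmbza uvpus rlnw doo frqyz zcpfy cyhka egc lpbaw dptzv qqk

Answer: yfs
rmbza
uvpus
rlnw
doo
frqyz
zcpfy
cyhka
egc
lpbaw
dptzv
qqk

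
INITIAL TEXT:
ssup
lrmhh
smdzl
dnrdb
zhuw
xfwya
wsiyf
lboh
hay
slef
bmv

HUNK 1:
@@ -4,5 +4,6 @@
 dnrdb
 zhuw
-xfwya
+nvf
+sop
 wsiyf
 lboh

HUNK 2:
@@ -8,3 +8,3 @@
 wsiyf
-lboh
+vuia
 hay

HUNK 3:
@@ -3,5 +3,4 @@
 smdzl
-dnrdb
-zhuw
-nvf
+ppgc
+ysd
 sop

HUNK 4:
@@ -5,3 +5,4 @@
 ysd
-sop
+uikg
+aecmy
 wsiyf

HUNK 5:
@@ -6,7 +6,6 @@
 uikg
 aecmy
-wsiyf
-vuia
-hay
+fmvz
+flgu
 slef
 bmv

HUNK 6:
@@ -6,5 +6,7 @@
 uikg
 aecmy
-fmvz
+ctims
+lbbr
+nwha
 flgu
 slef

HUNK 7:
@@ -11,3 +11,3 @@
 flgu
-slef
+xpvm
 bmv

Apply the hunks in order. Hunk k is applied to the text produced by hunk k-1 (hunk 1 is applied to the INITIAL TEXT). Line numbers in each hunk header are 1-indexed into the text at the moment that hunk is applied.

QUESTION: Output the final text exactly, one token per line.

Answer: ssup
lrmhh
smdzl
ppgc
ysd
uikg
aecmy
ctims
lbbr
nwha
flgu
xpvm
bmv

Derivation:
Hunk 1: at line 4 remove [xfwya] add [nvf,sop] -> 12 lines: ssup lrmhh smdzl dnrdb zhuw nvf sop wsiyf lboh hay slef bmv
Hunk 2: at line 8 remove [lboh] add [vuia] -> 12 lines: ssup lrmhh smdzl dnrdb zhuw nvf sop wsiyf vuia hay slef bmv
Hunk 3: at line 3 remove [dnrdb,zhuw,nvf] add [ppgc,ysd] -> 11 lines: ssup lrmhh smdzl ppgc ysd sop wsiyf vuia hay slef bmv
Hunk 4: at line 5 remove [sop] add [uikg,aecmy] -> 12 lines: ssup lrmhh smdzl ppgc ysd uikg aecmy wsiyf vuia hay slef bmv
Hunk 5: at line 6 remove [wsiyf,vuia,hay] add [fmvz,flgu] -> 11 lines: ssup lrmhh smdzl ppgc ysd uikg aecmy fmvz flgu slef bmv
Hunk 6: at line 6 remove [fmvz] add [ctims,lbbr,nwha] -> 13 lines: ssup lrmhh smdzl ppgc ysd uikg aecmy ctims lbbr nwha flgu slef bmv
Hunk 7: at line 11 remove [slef] add [xpvm] -> 13 lines: ssup lrmhh smdzl ppgc ysd uikg aecmy ctims lbbr nwha flgu xpvm bmv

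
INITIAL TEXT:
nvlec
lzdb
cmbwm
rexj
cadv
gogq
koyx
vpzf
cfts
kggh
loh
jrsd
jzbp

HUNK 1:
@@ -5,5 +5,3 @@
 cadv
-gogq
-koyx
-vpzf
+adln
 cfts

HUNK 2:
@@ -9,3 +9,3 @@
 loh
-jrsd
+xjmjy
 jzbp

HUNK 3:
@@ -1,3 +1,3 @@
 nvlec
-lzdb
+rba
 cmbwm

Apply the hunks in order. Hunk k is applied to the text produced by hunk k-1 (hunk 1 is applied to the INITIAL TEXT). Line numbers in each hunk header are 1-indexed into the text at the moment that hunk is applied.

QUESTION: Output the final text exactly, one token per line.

Hunk 1: at line 5 remove [gogq,koyx,vpzf] add [adln] -> 11 lines: nvlec lzdb cmbwm rexj cadv adln cfts kggh loh jrsd jzbp
Hunk 2: at line 9 remove [jrsd] add [xjmjy] -> 11 lines: nvlec lzdb cmbwm rexj cadv adln cfts kggh loh xjmjy jzbp
Hunk 3: at line 1 remove [lzdb] add [rba] -> 11 lines: nvlec rba cmbwm rexj cadv adln cfts kggh loh xjmjy jzbp

Answer: nvlec
rba
cmbwm
rexj
cadv
adln
cfts
kggh
loh
xjmjy
jzbp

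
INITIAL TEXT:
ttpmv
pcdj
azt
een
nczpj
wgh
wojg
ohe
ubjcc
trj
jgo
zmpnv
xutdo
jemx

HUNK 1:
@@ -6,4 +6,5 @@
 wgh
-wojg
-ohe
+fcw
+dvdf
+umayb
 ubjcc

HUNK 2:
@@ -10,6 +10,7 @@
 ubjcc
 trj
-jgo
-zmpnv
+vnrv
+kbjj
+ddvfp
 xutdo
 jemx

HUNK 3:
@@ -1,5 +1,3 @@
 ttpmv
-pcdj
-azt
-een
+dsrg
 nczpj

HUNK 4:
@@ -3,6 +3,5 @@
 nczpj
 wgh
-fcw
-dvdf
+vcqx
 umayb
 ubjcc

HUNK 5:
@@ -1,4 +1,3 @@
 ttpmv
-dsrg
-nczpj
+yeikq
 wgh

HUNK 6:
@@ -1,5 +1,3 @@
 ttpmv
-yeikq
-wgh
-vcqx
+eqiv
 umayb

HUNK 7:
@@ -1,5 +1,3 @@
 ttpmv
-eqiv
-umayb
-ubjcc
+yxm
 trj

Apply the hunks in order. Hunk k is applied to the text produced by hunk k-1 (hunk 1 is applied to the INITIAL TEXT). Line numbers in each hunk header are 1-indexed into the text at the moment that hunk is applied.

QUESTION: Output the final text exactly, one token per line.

Answer: ttpmv
yxm
trj
vnrv
kbjj
ddvfp
xutdo
jemx

Derivation:
Hunk 1: at line 6 remove [wojg,ohe] add [fcw,dvdf,umayb] -> 15 lines: ttpmv pcdj azt een nczpj wgh fcw dvdf umayb ubjcc trj jgo zmpnv xutdo jemx
Hunk 2: at line 10 remove [jgo,zmpnv] add [vnrv,kbjj,ddvfp] -> 16 lines: ttpmv pcdj azt een nczpj wgh fcw dvdf umayb ubjcc trj vnrv kbjj ddvfp xutdo jemx
Hunk 3: at line 1 remove [pcdj,azt,een] add [dsrg] -> 14 lines: ttpmv dsrg nczpj wgh fcw dvdf umayb ubjcc trj vnrv kbjj ddvfp xutdo jemx
Hunk 4: at line 3 remove [fcw,dvdf] add [vcqx] -> 13 lines: ttpmv dsrg nczpj wgh vcqx umayb ubjcc trj vnrv kbjj ddvfp xutdo jemx
Hunk 5: at line 1 remove [dsrg,nczpj] add [yeikq] -> 12 lines: ttpmv yeikq wgh vcqx umayb ubjcc trj vnrv kbjj ddvfp xutdo jemx
Hunk 6: at line 1 remove [yeikq,wgh,vcqx] add [eqiv] -> 10 lines: ttpmv eqiv umayb ubjcc trj vnrv kbjj ddvfp xutdo jemx
Hunk 7: at line 1 remove [eqiv,umayb,ubjcc] add [yxm] -> 8 lines: ttpmv yxm trj vnrv kbjj ddvfp xutdo jemx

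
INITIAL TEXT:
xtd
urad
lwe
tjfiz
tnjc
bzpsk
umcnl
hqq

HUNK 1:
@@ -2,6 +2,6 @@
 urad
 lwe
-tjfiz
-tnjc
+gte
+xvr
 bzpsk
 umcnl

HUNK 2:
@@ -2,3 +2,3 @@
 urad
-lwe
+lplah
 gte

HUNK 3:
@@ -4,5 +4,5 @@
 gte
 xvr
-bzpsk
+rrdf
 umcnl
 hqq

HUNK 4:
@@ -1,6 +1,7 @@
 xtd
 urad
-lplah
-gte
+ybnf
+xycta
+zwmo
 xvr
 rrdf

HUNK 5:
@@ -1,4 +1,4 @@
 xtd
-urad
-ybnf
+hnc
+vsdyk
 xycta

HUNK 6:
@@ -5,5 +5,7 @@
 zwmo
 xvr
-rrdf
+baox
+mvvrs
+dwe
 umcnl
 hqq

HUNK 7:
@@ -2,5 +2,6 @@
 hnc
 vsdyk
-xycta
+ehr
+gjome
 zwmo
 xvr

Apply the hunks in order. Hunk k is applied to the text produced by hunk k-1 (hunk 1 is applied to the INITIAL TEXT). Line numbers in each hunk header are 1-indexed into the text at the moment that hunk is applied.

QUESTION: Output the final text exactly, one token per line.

Answer: xtd
hnc
vsdyk
ehr
gjome
zwmo
xvr
baox
mvvrs
dwe
umcnl
hqq

Derivation:
Hunk 1: at line 2 remove [tjfiz,tnjc] add [gte,xvr] -> 8 lines: xtd urad lwe gte xvr bzpsk umcnl hqq
Hunk 2: at line 2 remove [lwe] add [lplah] -> 8 lines: xtd urad lplah gte xvr bzpsk umcnl hqq
Hunk 3: at line 4 remove [bzpsk] add [rrdf] -> 8 lines: xtd urad lplah gte xvr rrdf umcnl hqq
Hunk 4: at line 1 remove [lplah,gte] add [ybnf,xycta,zwmo] -> 9 lines: xtd urad ybnf xycta zwmo xvr rrdf umcnl hqq
Hunk 5: at line 1 remove [urad,ybnf] add [hnc,vsdyk] -> 9 lines: xtd hnc vsdyk xycta zwmo xvr rrdf umcnl hqq
Hunk 6: at line 5 remove [rrdf] add [baox,mvvrs,dwe] -> 11 lines: xtd hnc vsdyk xycta zwmo xvr baox mvvrs dwe umcnl hqq
Hunk 7: at line 2 remove [xycta] add [ehr,gjome] -> 12 lines: xtd hnc vsdyk ehr gjome zwmo xvr baox mvvrs dwe umcnl hqq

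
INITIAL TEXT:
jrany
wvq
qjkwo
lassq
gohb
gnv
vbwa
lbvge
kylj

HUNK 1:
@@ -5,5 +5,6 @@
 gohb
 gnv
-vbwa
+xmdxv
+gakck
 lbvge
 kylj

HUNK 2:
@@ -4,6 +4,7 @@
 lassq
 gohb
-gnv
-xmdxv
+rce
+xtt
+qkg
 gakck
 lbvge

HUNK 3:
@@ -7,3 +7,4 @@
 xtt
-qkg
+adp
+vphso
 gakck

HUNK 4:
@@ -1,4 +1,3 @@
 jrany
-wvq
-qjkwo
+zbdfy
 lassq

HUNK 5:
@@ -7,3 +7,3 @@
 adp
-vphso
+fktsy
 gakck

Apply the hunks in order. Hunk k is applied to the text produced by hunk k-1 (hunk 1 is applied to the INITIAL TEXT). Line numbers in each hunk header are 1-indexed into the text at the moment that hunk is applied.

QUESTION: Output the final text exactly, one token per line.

Hunk 1: at line 5 remove [vbwa] add [xmdxv,gakck] -> 10 lines: jrany wvq qjkwo lassq gohb gnv xmdxv gakck lbvge kylj
Hunk 2: at line 4 remove [gnv,xmdxv] add [rce,xtt,qkg] -> 11 lines: jrany wvq qjkwo lassq gohb rce xtt qkg gakck lbvge kylj
Hunk 3: at line 7 remove [qkg] add [adp,vphso] -> 12 lines: jrany wvq qjkwo lassq gohb rce xtt adp vphso gakck lbvge kylj
Hunk 4: at line 1 remove [wvq,qjkwo] add [zbdfy] -> 11 lines: jrany zbdfy lassq gohb rce xtt adp vphso gakck lbvge kylj
Hunk 5: at line 7 remove [vphso] add [fktsy] -> 11 lines: jrany zbdfy lassq gohb rce xtt adp fktsy gakck lbvge kylj

Answer: jrany
zbdfy
lassq
gohb
rce
xtt
adp
fktsy
gakck
lbvge
kylj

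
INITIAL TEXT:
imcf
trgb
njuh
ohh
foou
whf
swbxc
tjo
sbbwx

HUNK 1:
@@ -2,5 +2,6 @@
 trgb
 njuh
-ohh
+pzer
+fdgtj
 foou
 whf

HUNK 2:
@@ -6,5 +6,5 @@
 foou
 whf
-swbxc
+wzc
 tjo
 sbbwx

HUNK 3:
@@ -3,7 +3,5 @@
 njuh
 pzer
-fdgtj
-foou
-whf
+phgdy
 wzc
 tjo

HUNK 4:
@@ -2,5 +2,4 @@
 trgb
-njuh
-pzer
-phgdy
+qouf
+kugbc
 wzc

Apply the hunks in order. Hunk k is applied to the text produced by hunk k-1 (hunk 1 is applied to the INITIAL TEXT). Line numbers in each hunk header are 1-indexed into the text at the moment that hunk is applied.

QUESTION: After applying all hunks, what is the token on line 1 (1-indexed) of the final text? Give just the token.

Answer: imcf

Derivation:
Hunk 1: at line 2 remove [ohh] add [pzer,fdgtj] -> 10 lines: imcf trgb njuh pzer fdgtj foou whf swbxc tjo sbbwx
Hunk 2: at line 6 remove [swbxc] add [wzc] -> 10 lines: imcf trgb njuh pzer fdgtj foou whf wzc tjo sbbwx
Hunk 3: at line 3 remove [fdgtj,foou,whf] add [phgdy] -> 8 lines: imcf trgb njuh pzer phgdy wzc tjo sbbwx
Hunk 4: at line 2 remove [njuh,pzer,phgdy] add [qouf,kugbc] -> 7 lines: imcf trgb qouf kugbc wzc tjo sbbwx
Final line 1: imcf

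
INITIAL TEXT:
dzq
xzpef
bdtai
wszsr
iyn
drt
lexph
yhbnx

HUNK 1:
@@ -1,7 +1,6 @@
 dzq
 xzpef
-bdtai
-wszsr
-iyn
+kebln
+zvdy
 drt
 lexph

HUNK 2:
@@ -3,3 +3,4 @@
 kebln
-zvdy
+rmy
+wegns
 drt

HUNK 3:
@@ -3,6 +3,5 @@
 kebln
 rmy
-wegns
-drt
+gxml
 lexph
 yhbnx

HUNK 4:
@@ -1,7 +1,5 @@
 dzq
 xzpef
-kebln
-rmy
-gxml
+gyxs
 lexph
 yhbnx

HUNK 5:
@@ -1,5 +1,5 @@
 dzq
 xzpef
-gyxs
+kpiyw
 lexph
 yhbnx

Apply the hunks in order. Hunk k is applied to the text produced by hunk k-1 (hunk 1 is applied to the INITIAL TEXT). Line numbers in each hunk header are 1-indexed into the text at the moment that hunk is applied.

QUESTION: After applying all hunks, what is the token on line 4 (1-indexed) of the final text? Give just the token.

Answer: lexph

Derivation:
Hunk 1: at line 1 remove [bdtai,wszsr,iyn] add [kebln,zvdy] -> 7 lines: dzq xzpef kebln zvdy drt lexph yhbnx
Hunk 2: at line 3 remove [zvdy] add [rmy,wegns] -> 8 lines: dzq xzpef kebln rmy wegns drt lexph yhbnx
Hunk 3: at line 3 remove [wegns,drt] add [gxml] -> 7 lines: dzq xzpef kebln rmy gxml lexph yhbnx
Hunk 4: at line 1 remove [kebln,rmy,gxml] add [gyxs] -> 5 lines: dzq xzpef gyxs lexph yhbnx
Hunk 5: at line 1 remove [gyxs] add [kpiyw] -> 5 lines: dzq xzpef kpiyw lexph yhbnx
Final line 4: lexph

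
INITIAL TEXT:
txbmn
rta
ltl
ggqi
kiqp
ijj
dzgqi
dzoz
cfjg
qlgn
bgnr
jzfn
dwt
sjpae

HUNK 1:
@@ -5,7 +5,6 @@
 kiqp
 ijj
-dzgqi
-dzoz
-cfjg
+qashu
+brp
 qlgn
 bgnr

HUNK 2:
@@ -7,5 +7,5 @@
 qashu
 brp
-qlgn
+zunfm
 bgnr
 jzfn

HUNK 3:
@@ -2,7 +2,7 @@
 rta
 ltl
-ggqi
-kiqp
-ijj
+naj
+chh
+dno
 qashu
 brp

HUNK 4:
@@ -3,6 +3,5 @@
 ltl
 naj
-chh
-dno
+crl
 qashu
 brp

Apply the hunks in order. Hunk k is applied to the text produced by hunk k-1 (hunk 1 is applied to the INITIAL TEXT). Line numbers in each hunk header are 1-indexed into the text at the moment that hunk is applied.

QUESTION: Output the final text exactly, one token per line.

Hunk 1: at line 5 remove [dzgqi,dzoz,cfjg] add [qashu,brp] -> 13 lines: txbmn rta ltl ggqi kiqp ijj qashu brp qlgn bgnr jzfn dwt sjpae
Hunk 2: at line 7 remove [qlgn] add [zunfm] -> 13 lines: txbmn rta ltl ggqi kiqp ijj qashu brp zunfm bgnr jzfn dwt sjpae
Hunk 3: at line 2 remove [ggqi,kiqp,ijj] add [naj,chh,dno] -> 13 lines: txbmn rta ltl naj chh dno qashu brp zunfm bgnr jzfn dwt sjpae
Hunk 4: at line 3 remove [chh,dno] add [crl] -> 12 lines: txbmn rta ltl naj crl qashu brp zunfm bgnr jzfn dwt sjpae

Answer: txbmn
rta
ltl
naj
crl
qashu
brp
zunfm
bgnr
jzfn
dwt
sjpae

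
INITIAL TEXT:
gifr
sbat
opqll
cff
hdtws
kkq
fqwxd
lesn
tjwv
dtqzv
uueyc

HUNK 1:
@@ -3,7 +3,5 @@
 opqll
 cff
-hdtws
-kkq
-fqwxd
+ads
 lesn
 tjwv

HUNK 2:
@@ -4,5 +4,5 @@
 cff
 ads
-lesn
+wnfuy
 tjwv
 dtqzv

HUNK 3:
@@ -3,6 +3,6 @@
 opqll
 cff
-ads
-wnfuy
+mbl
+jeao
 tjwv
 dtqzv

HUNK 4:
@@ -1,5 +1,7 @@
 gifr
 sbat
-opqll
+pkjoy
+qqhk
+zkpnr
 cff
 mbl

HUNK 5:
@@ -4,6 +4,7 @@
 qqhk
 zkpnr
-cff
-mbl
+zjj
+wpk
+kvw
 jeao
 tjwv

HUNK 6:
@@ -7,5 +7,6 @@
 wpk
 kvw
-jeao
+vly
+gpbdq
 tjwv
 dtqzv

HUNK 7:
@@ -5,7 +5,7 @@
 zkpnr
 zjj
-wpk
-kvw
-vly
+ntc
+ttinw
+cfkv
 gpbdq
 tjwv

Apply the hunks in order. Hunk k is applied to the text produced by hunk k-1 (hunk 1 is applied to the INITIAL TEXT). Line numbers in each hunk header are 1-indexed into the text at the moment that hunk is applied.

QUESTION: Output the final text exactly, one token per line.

Hunk 1: at line 3 remove [hdtws,kkq,fqwxd] add [ads] -> 9 lines: gifr sbat opqll cff ads lesn tjwv dtqzv uueyc
Hunk 2: at line 4 remove [lesn] add [wnfuy] -> 9 lines: gifr sbat opqll cff ads wnfuy tjwv dtqzv uueyc
Hunk 3: at line 3 remove [ads,wnfuy] add [mbl,jeao] -> 9 lines: gifr sbat opqll cff mbl jeao tjwv dtqzv uueyc
Hunk 4: at line 1 remove [opqll] add [pkjoy,qqhk,zkpnr] -> 11 lines: gifr sbat pkjoy qqhk zkpnr cff mbl jeao tjwv dtqzv uueyc
Hunk 5: at line 4 remove [cff,mbl] add [zjj,wpk,kvw] -> 12 lines: gifr sbat pkjoy qqhk zkpnr zjj wpk kvw jeao tjwv dtqzv uueyc
Hunk 6: at line 7 remove [jeao] add [vly,gpbdq] -> 13 lines: gifr sbat pkjoy qqhk zkpnr zjj wpk kvw vly gpbdq tjwv dtqzv uueyc
Hunk 7: at line 5 remove [wpk,kvw,vly] add [ntc,ttinw,cfkv] -> 13 lines: gifr sbat pkjoy qqhk zkpnr zjj ntc ttinw cfkv gpbdq tjwv dtqzv uueyc

Answer: gifr
sbat
pkjoy
qqhk
zkpnr
zjj
ntc
ttinw
cfkv
gpbdq
tjwv
dtqzv
uueyc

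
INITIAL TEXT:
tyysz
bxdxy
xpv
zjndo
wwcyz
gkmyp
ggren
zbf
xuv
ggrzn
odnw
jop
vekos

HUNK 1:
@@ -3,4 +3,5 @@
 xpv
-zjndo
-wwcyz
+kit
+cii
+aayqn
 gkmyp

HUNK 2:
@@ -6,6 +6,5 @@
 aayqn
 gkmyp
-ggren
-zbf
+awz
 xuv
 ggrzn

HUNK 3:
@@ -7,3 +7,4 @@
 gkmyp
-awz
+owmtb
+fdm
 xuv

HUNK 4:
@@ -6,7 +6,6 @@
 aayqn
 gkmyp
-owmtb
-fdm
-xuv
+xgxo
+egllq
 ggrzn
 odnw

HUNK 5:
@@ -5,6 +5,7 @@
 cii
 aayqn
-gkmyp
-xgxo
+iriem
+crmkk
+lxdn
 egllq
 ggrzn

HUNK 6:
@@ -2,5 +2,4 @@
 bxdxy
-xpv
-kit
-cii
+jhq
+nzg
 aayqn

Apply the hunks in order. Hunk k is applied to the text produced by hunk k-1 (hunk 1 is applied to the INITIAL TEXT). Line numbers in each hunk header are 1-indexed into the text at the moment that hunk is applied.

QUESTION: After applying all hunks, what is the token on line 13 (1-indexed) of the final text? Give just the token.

Answer: vekos

Derivation:
Hunk 1: at line 3 remove [zjndo,wwcyz] add [kit,cii,aayqn] -> 14 lines: tyysz bxdxy xpv kit cii aayqn gkmyp ggren zbf xuv ggrzn odnw jop vekos
Hunk 2: at line 6 remove [ggren,zbf] add [awz] -> 13 lines: tyysz bxdxy xpv kit cii aayqn gkmyp awz xuv ggrzn odnw jop vekos
Hunk 3: at line 7 remove [awz] add [owmtb,fdm] -> 14 lines: tyysz bxdxy xpv kit cii aayqn gkmyp owmtb fdm xuv ggrzn odnw jop vekos
Hunk 4: at line 6 remove [owmtb,fdm,xuv] add [xgxo,egllq] -> 13 lines: tyysz bxdxy xpv kit cii aayqn gkmyp xgxo egllq ggrzn odnw jop vekos
Hunk 5: at line 5 remove [gkmyp,xgxo] add [iriem,crmkk,lxdn] -> 14 lines: tyysz bxdxy xpv kit cii aayqn iriem crmkk lxdn egllq ggrzn odnw jop vekos
Hunk 6: at line 2 remove [xpv,kit,cii] add [jhq,nzg] -> 13 lines: tyysz bxdxy jhq nzg aayqn iriem crmkk lxdn egllq ggrzn odnw jop vekos
Final line 13: vekos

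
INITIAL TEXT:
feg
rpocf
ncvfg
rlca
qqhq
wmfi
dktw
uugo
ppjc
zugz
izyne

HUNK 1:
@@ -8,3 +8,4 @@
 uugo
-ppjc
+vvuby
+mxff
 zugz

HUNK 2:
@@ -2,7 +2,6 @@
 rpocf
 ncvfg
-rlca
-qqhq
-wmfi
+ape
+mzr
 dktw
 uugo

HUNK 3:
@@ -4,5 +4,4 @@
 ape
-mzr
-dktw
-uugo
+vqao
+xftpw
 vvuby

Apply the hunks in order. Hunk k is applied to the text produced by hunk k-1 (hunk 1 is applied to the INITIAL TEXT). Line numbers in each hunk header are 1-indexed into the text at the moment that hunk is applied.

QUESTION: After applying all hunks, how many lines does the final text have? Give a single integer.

Answer: 10

Derivation:
Hunk 1: at line 8 remove [ppjc] add [vvuby,mxff] -> 12 lines: feg rpocf ncvfg rlca qqhq wmfi dktw uugo vvuby mxff zugz izyne
Hunk 2: at line 2 remove [rlca,qqhq,wmfi] add [ape,mzr] -> 11 lines: feg rpocf ncvfg ape mzr dktw uugo vvuby mxff zugz izyne
Hunk 3: at line 4 remove [mzr,dktw,uugo] add [vqao,xftpw] -> 10 lines: feg rpocf ncvfg ape vqao xftpw vvuby mxff zugz izyne
Final line count: 10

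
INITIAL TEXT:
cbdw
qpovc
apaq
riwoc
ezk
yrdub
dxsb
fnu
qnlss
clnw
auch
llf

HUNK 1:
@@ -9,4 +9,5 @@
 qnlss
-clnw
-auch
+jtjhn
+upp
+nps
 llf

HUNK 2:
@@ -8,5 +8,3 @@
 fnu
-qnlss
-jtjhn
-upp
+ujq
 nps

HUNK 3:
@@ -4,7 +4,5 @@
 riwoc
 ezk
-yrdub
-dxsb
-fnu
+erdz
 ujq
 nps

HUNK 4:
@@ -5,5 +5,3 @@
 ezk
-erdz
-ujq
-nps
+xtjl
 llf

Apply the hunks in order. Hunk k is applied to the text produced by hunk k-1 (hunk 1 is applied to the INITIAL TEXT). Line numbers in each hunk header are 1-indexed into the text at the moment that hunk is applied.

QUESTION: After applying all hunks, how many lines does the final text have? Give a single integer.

Answer: 7

Derivation:
Hunk 1: at line 9 remove [clnw,auch] add [jtjhn,upp,nps] -> 13 lines: cbdw qpovc apaq riwoc ezk yrdub dxsb fnu qnlss jtjhn upp nps llf
Hunk 2: at line 8 remove [qnlss,jtjhn,upp] add [ujq] -> 11 lines: cbdw qpovc apaq riwoc ezk yrdub dxsb fnu ujq nps llf
Hunk 3: at line 4 remove [yrdub,dxsb,fnu] add [erdz] -> 9 lines: cbdw qpovc apaq riwoc ezk erdz ujq nps llf
Hunk 4: at line 5 remove [erdz,ujq,nps] add [xtjl] -> 7 lines: cbdw qpovc apaq riwoc ezk xtjl llf
Final line count: 7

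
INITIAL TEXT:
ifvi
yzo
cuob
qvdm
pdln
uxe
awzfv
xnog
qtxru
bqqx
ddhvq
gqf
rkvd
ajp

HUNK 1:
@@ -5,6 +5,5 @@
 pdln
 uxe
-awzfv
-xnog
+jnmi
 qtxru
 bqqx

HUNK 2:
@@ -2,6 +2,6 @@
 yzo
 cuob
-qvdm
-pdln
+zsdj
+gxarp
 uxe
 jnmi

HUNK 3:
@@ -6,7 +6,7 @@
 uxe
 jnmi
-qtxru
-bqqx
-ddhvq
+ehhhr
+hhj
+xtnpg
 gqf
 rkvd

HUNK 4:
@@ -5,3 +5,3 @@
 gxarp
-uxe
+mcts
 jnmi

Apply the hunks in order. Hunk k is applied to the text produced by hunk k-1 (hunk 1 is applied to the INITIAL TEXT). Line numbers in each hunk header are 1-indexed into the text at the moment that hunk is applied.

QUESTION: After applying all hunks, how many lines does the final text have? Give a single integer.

Answer: 13

Derivation:
Hunk 1: at line 5 remove [awzfv,xnog] add [jnmi] -> 13 lines: ifvi yzo cuob qvdm pdln uxe jnmi qtxru bqqx ddhvq gqf rkvd ajp
Hunk 2: at line 2 remove [qvdm,pdln] add [zsdj,gxarp] -> 13 lines: ifvi yzo cuob zsdj gxarp uxe jnmi qtxru bqqx ddhvq gqf rkvd ajp
Hunk 3: at line 6 remove [qtxru,bqqx,ddhvq] add [ehhhr,hhj,xtnpg] -> 13 lines: ifvi yzo cuob zsdj gxarp uxe jnmi ehhhr hhj xtnpg gqf rkvd ajp
Hunk 4: at line 5 remove [uxe] add [mcts] -> 13 lines: ifvi yzo cuob zsdj gxarp mcts jnmi ehhhr hhj xtnpg gqf rkvd ajp
Final line count: 13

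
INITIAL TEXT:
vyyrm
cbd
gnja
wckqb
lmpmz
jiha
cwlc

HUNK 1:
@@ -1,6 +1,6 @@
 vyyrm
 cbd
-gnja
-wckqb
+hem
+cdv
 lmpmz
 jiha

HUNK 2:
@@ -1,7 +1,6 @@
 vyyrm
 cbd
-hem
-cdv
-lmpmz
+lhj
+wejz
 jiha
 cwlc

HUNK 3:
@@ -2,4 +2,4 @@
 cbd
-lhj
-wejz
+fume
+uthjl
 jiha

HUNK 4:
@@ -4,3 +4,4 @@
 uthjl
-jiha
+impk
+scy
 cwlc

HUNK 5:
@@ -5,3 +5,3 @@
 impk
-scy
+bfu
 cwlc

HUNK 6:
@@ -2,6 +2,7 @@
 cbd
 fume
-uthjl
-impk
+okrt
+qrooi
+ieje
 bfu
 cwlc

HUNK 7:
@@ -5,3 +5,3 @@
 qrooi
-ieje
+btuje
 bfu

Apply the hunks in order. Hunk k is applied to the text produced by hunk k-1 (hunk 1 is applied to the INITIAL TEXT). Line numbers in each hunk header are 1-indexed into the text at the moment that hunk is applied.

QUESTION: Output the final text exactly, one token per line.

Hunk 1: at line 1 remove [gnja,wckqb] add [hem,cdv] -> 7 lines: vyyrm cbd hem cdv lmpmz jiha cwlc
Hunk 2: at line 1 remove [hem,cdv,lmpmz] add [lhj,wejz] -> 6 lines: vyyrm cbd lhj wejz jiha cwlc
Hunk 3: at line 2 remove [lhj,wejz] add [fume,uthjl] -> 6 lines: vyyrm cbd fume uthjl jiha cwlc
Hunk 4: at line 4 remove [jiha] add [impk,scy] -> 7 lines: vyyrm cbd fume uthjl impk scy cwlc
Hunk 5: at line 5 remove [scy] add [bfu] -> 7 lines: vyyrm cbd fume uthjl impk bfu cwlc
Hunk 6: at line 2 remove [uthjl,impk] add [okrt,qrooi,ieje] -> 8 lines: vyyrm cbd fume okrt qrooi ieje bfu cwlc
Hunk 7: at line 5 remove [ieje] add [btuje] -> 8 lines: vyyrm cbd fume okrt qrooi btuje bfu cwlc

Answer: vyyrm
cbd
fume
okrt
qrooi
btuje
bfu
cwlc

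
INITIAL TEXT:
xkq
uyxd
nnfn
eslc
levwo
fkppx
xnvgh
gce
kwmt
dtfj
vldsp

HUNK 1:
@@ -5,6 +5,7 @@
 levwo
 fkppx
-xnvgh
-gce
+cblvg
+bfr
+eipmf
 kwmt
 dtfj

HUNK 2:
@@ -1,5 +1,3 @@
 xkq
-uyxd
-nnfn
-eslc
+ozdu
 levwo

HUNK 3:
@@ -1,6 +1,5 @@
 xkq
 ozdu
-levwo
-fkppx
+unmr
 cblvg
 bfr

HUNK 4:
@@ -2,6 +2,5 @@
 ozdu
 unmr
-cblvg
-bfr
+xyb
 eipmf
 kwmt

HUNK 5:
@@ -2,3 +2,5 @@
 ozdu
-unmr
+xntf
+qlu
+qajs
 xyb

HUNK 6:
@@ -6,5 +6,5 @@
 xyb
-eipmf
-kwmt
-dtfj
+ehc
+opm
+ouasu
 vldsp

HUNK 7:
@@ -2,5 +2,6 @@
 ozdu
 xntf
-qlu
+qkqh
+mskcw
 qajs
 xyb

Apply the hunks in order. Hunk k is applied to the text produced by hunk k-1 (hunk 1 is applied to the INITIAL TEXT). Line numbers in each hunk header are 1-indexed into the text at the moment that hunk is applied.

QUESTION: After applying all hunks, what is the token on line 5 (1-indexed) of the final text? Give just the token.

Answer: mskcw

Derivation:
Hunk 1: at line 5 remove [xnvgh,gce] add [cblvg,bfr,eipmf] -> 12 lines: xkq uyxd nnfn eslc levwo fkppx cblvg bfr eipmf kwmt dtfj vldsp
Hunk 2: at line 1 remove [uyxd,nnfn,eslc] add [ozdu] -> 10 lines: xkq ozdu levwo fkppx cblvg bfr eipmf kwmt dtfj vldsp
Hunk 3: at line 1 remove [levwo,fkppx] add [unmr] -> 9 lines: xkq ozdu unmr cblvg bfr eipmf kwmt dtfj vldsp
Hunk 4: at line 2 remove [cblvg,bfr] add [xyb] -> 8 lines: xkq ozdu unmr xyb eipmf kwmt dtfj vldsp
Hunk 5: at line 2 remove [unmr] add [xntf,qlu,qajs] -> 10 lines: xkq ozdu xntf qlu qajs xyb eipmf kwmt dtfj vldsp
Hunk 6: at line 6 remove [eipmf,kwmt,dtfj] add [ehc,opm,ouasu] -> 10 lines: xkq ozdu xntf qlu qajs xyb ehc opm ouasu vldsp
Hunk 7: at line 2 remove [qlu] add [qkqh,mskcw] -> 11 lines: xkq ozdu xntf qkqh mskcw qajs xyb ehc opm ouasu vldsp
Final line 5: mskcw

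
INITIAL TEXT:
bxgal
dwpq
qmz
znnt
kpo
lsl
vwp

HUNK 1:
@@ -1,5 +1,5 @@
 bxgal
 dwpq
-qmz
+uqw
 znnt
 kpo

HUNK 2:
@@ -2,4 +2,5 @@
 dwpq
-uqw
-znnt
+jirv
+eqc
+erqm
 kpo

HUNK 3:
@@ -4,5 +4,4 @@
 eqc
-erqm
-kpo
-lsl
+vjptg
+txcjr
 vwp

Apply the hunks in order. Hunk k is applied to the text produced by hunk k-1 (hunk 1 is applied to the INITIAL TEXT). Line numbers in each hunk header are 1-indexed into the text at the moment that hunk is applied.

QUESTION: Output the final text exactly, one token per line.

Answer: bxgal
dwpq
jirv
eqc
vjptg
txcjr
vwp

Derivation:
Hunk 1: at line 1 remove [qmz] add [uqw] -> 7 lines: bxgal dwpq uqw znnt kpo lsl vwp
Hunk 2: at line 2 remove [uqw,znnt] add [jirv,eqc,erqm] -> 8 lines: bxgal dwpq jirv eqc erqm kpo lsl vwp
Hunk 3: at line 4 remove [erqm,kpo,lsl] add [vjptg,txcjr] -> 7 lines: bxgal dwpq jirv eqc vjptg txcjr vwp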